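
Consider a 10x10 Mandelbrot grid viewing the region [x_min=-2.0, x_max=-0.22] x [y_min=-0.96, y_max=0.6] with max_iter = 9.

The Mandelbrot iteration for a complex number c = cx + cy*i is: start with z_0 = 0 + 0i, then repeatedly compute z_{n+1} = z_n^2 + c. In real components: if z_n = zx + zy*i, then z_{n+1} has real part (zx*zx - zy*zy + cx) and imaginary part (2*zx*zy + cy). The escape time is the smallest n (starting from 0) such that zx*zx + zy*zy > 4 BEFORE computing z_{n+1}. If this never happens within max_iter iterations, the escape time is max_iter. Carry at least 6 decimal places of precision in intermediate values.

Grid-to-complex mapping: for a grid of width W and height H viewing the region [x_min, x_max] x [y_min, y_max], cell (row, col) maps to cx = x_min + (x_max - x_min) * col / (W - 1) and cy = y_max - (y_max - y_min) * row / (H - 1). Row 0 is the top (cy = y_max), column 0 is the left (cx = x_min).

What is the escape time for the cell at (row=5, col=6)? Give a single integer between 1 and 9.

Answer: 9

Derivation:
z_0 = 0 + 0i, c = -0.8133 + -0.2667i
Iter 1: z = -0.8133 + -0.2667i, |z|^2 = 0.7326
Iter 2: z = -0.2229 + 0.1671i, |z|^2 = 0.0776
Iter 3: z = -0.7916 + -0.3412i, |z|^2 = 0.7430
Iter 4: z = -0.3032 + 0.2735i, |z|^2 = 0.1667
Iter 5: z = -0.7962 + -0.4325i, |z|^2 = 0.8210
Iter 6: z = -0.3664 + 0.4220i, |z|^2 = 0.3124
Iter 7: z = -0.8571 + -0.5759i, |z|^2 = 1.0664
Iter 8: z = -0.4103 + 0.7207i, |z|^2 = 0.6877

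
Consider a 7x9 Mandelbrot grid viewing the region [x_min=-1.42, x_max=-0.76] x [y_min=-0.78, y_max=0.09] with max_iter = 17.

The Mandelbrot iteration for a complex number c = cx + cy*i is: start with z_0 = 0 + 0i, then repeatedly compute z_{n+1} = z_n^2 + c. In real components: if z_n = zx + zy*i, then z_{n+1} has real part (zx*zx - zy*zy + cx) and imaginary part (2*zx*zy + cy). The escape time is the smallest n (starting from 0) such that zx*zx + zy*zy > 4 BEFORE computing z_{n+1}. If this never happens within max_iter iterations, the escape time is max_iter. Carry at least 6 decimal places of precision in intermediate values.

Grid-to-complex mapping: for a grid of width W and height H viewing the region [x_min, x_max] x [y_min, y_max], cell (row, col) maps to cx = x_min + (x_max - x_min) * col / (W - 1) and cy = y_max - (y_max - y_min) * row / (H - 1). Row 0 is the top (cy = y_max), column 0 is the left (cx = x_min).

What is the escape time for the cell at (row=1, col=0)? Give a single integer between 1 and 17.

z_0 = 0 + 0i, c = -1.4200 + -0.0188i
Iter 1: z = -1.4200 + -0.0188i, |z|^2 = 2.0168
Iter 2: z = 0.5960 + 0.0345i, |z|^2 = 0.3565
Iter 3: z = -1.0659 + 0.0224i, |z|^2 = 1.1367
Iter 4: z = -0.2843 + -0.0665i, |z|^2 = 0.0853
Iter 5: z = -1.3436 + 0.0190i, |z|^2 = 1.8056
Iter 6: z = 0.3848 + -0.0699i, |z|^2 = 0.1530
Iter 7: z = -1.2768 + -0.0726i, |z|^2 = 1.6355
Iter 8: z = 0.2049 + 0.1665i, |z|^2 = 0.0697
Iter 9: z = -1.4057 + 0.0495i, |z|^2 = 1.9786
Iter 10: z = 0.5537 + -0.1579i, |z|^2 = 0.3315
Iter 11: z = -1.1384 + -0.1936i, |z|^2 = 1.3335
Iter 12: z = -0.1615 + 0.4221i, |z|^2 = 0.2043
Iter 13: z = -1.5721 + -0.1551i, |z|^2 = 2.4955
Iter 14: z = 1.0274 + 0.4689i, |z|^2 = 1.2754
Iter 15: z = -0.5843 + 0.9448i, |z|^2 = 1.2340
Iter 16: z = -1.9711 + -1.1229i, |z|^2 = 5.1462
Escaped at iteration 16

Answer: 16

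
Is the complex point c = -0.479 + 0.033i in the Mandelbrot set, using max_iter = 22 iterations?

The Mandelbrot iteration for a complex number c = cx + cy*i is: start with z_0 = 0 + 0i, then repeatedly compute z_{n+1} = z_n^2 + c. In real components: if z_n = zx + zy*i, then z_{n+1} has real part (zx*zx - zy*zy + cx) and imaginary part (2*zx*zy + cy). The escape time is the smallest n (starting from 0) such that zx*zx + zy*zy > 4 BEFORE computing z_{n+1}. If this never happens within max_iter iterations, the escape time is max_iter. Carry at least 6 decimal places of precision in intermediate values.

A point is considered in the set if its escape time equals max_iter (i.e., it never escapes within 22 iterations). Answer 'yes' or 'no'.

Answer: yes

Derivation:
z_0 = 0 + 0i, c = -0.4790 + 0.0330i
Iter 1: z = -0.4790 + 0.0330i, |z|^2 = 0.2305
Iter 2: z = -0.2506 + 0.0014i, |z|^2 = 0.0628
Iter 3: z = -0.4162 + 0.0323i, |z|^2 = 0.1742
Iter 4: z = -0.3068 + 0.0061i, |z|^2 = 0.0942
Iter 5: z = -0.3849 + 0.0293i, |z|^2 = 0.1490
Iter 6: z = -0.3317 + 0.0105i, |z|^2 = 0.1101
Iter 7: z = -0.3691 + 0.0260i, |z|^2 = 0.1369
Iter 8: z = -0.3435 + 0.0138i, |z|^2 = 0.1182
Iter 9: z = -0.3612 + 0.0235i, |z|^2 = 0.1310
Iter 10: z = -0.3491 + 0.0160i, |z|^2 = 0.1221
Iter 11: z = -0.3574 + 0.0218i, |z|^2 = 0.1282
Iter 12: z = -0.3517 + 0.0174i, |z|^2 = 0.1240
Iter 13: z = -0.3556 + 0.0208i, |z|^2 = 0.1269
Iter 14: z = -0.3530 + 0.0182i, |z|^2 = 0.1249
Iter 15: z = -0.3547 + 0.0201i, |z|^2 = 0.1262
Iter 16: z = -0.3536 + 0.0187i, |z|^2 = 0.1254
Iter 17: z = -0.3543 + 0.0198i, |z|^2 = 0.1259
Iter 18: z = -0.3538 + 0.0190i, |z|^2 = 0.1256
Iter 19: z = -0.3542 + 0.0196i, |z|^2 = 0.1258
Iter 20: z = -0.3540 + 0.0191i, |z|^2 = 0.1256
Iter 21: z = -0.3541 + 0.0194i, |z|^2 = 0.1258
Did not escape in 22 iterations → in set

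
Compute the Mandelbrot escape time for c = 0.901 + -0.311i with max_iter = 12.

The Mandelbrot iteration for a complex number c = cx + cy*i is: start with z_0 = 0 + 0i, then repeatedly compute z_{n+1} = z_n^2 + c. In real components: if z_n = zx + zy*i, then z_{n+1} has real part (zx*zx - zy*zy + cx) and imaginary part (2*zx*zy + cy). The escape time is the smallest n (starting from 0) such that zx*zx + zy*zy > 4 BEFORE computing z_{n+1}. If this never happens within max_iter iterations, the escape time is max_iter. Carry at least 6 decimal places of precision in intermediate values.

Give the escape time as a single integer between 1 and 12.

Answer: 3

Derivation:
z_0 = 0 + 0i, c = 0.9010 + -0.3110i
Iter 1: z = 0.9010 + -0.3110i, |z|^2 = 0.9085
Iter 2: z = 1.6161 + -0.8714i, |z|^2 = 3.3711
Iter 3: z = 2.7533 + -3.1276i, |z|^2 = 17.3626
Escaped at iteration 3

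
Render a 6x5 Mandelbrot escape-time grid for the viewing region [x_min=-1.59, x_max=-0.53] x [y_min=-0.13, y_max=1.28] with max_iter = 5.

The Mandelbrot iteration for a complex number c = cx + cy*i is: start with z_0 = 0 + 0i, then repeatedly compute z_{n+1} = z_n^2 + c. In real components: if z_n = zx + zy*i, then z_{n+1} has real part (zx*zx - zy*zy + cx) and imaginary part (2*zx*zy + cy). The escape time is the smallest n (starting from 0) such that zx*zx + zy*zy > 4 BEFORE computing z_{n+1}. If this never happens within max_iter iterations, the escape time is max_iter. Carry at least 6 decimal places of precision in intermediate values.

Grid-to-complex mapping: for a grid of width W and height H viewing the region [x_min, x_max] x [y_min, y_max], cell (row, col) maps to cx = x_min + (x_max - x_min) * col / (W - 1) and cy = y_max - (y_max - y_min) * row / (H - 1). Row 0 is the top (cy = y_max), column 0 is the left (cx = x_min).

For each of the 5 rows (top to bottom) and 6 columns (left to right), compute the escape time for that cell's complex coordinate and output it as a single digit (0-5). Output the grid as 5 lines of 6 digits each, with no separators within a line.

(row=0, col=0): c = -1.5900 + 1.2800i → escape time 1
(row=0, col=1): c = -1.3780 + 1.2800i → escape time 2
(row=0, col=2): c = -1.1660 + 1.2800i → escape time 2
(row=0, col=3): c = -0.9540 + 1.2800i → escape time 2
(row=0, col=4): c = -0.7420 + 1.2800i → escape time 3
(row=0, col=5): c = -0.5300 + 1.2800i → escape time 3
(row=1, col=0): c = -1.5900 + 0.9275i → escape time 2
(row=1, col=1): c = -1.3780 + 0.9275i → escape time 3
(row=1, col=2): c = -1.1660 + 0.9275i → escape time 3
(row=1, col=3): c = -0.9540 + 0.9275i → escape time 3
(row=1, col=4): c = -0.7420 + 0.9275i → escape time 4
(row=1, col=5): c = -0.5300 + 0.9275i → escape time 4
(row=2, col=0): c = -1.5900 + 0.5750i → escape time 3
(row=2, col=1): c = -1.3780 + 0.5750i → escape time 3
(row=2, col=2): c = -1.1660 + 0.5750i → escape time 4
(row=2, col=3): c = -0.9540 + 0.5750i → escape time 5
(row=2, col=4): c = -0.7420 + 0.5750i → escape time 5
(row=2, col=5): c = -0.5300 + 0.5750i → escape time 5
(row=3, col=0): c = -1.5900 + 0.2225i → escape time 5
(row=3, col=1): c = -1.3780 + 0.2225i → escape time 5
(row=3, col=2): c = -1.1660 + 0.2225i → escape time 5
(row=3, col=3): c = -0.9540 + 0.2225i → escape time 5
(row=3, col=4): c = -0.7420 + 0.2225i → escape time 5
(row=3, col=5): c = -0.5300 + 0.2225i → escape time 5
(row=4, col=0): c = -1.5900 + -0.1300i → escape time 5
(row=4, col=1): c = -1.3780 + -0.1300i → escape time 5
(row=4, col=2): c = -1.1660 + -0.1300i → escape time 5
(row=4, col=3): c = -0.9540 + -0.1300i → escape time 5
(row=4, col=4): c = -0.7420 + -0.1300i → escape time 5
(row=4, col=5): c = -0.5300 + -0.1300i → escape time 5

Answer: 122233
233344
334555
555555
555555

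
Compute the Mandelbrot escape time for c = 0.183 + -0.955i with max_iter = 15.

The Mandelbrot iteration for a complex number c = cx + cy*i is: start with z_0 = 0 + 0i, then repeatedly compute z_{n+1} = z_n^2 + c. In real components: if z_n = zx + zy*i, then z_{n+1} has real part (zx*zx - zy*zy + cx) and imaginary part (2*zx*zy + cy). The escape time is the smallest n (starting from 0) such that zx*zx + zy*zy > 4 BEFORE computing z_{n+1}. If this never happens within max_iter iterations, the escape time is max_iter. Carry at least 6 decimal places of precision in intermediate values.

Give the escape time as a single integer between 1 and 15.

Answer: 4

Derivation:
z_0 = 0 + 0i, c = 0.1830 + -0.9550i
Iter 1: z = 0.1830 + -0.9550i, |z|^2 = 0.9455
Iter 2: z = -0.6955 + -1.3045i, |z|^2 = 2.1856
Iter 3: z = -1.0350 + 0.8597i, |z|^2 = 1.8104
Iter 4: z = 0.5152 + -2.7346i, |z|^2 = 7.7436
Escaped at iteration 4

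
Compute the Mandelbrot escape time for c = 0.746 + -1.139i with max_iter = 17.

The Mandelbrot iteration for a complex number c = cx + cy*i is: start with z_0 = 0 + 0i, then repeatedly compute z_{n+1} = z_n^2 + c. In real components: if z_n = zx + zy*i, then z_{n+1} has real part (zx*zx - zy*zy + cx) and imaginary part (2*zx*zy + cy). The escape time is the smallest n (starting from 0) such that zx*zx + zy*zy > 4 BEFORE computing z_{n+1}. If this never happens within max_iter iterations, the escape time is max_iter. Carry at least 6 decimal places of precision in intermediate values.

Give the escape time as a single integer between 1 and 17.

z_0 = 0 + 0i, c = 0.7460 + -1.1390i
Iter 1: z = 0.7460 + -1.1390i, |z|^2 = 1.8538
Iter 2: z = 0.0052 + -2.8384i, |z|^2 = 8.0565
Escaped at iteration 2

Answer: 2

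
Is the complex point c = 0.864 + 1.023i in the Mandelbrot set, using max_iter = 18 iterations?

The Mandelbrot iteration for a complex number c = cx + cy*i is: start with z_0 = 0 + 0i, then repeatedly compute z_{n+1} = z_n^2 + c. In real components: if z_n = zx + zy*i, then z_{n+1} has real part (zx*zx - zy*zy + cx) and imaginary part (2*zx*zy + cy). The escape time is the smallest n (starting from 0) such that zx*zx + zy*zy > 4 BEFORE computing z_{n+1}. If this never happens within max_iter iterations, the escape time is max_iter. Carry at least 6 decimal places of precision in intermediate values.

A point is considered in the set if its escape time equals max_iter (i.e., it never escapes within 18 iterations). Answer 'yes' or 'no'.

Answer: no

Derivation:
z_0 = 0 + 0i, c = 0.8640 + 1.0230i
Iter 1: z = 0.8640 + 1.0230i, |z|^2 = 1.7930
Iter 2: z = 0.5640 + 2.7907i, |z|^2 = 8.1063
Escaped at iteration 2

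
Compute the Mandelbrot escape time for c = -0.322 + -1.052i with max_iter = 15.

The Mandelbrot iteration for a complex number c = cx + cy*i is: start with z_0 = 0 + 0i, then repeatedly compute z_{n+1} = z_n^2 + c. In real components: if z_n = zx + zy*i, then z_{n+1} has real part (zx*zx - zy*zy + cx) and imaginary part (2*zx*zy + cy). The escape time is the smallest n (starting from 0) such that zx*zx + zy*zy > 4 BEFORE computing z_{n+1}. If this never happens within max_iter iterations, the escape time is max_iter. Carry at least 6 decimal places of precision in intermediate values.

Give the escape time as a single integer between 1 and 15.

z_0 = 0 + 0i, c = -0.3220 + -1.0520i
Iter 1: z = -0.3220 + -1.0520i, |z|^2 = 1.2104
Iter 2: z = -1.3250 + -0.3745i, |z|^2 = 1.8959
Iter 3: z = 1.2934 + -0.0595i, |z|^2 = 1.6765
Iter 4: z = 1.3474 + -1.2060i, |z|^2 = 3.2699
Iter 5: z = 0.0390 + -4.3019i, |z|^2 = 18.5076
Escaped at iteration 5

Answer: 5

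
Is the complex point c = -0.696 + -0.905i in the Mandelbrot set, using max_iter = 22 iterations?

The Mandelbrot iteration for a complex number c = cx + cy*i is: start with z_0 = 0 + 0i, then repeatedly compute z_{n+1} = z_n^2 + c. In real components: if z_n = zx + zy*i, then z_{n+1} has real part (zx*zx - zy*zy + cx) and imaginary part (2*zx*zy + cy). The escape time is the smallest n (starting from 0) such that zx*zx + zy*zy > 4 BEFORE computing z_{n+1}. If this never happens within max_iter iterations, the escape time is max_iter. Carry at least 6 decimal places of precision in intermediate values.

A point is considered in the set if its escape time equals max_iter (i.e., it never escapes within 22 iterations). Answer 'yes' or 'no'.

z_0 = 0 + 0i, c = -0.6960 + -0.9050i
Iter 1: z = -0.6960 + -0.9050i, |z|^2 = 1.3034
Iter 2: z = -1.0306 + 0.3548i, |z|^2 = 1.1880
Iter 3: z = 0.2403 + -1.6362i, |z|^2 = 2.7350
Iter 4: z = -3.3155 + -1.6914i, |z|^2 = 13.8535
Escaped at iteration 4

Answer: no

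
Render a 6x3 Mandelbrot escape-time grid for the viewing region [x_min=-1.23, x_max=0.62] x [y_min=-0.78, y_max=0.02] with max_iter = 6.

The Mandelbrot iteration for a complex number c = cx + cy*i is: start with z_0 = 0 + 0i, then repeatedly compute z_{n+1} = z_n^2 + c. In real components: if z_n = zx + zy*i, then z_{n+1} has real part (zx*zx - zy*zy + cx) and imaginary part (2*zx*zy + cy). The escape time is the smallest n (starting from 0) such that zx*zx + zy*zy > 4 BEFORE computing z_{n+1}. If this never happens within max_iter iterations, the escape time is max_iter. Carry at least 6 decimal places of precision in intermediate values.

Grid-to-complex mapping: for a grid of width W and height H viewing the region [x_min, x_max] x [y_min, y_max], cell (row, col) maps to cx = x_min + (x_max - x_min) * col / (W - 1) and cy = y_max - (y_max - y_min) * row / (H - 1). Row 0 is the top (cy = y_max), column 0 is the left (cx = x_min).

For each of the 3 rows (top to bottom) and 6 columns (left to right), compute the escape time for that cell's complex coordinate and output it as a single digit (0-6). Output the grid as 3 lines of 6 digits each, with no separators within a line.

Answer: 666664
666664
346653

Derivation:
(row=0, col=0): c = -1.2300 + 0.0200i → escape time 6
(row=0, col=1): c = -0.8600 + 0.0200i → escape time 6
(row=0, col=2): c = -0.4900 + 0.0200i → escape time 6
(row=0, col=3): c = -0.1200 + 0.0200i → escape time 6
(row=0, col=4): c = 0.2500 + 0.0200i → escape time 6
(row=0, col=5): c = 0.6200 + 0.0200i → escape time 4
(row=1, col=0): c = -1.2300 + -0.3800i → escape time 6
(row=1, col=1): c = -0.8600 + -0.3800i → escape time 6
(row=1, col=2): c = -0.4900 + -0.3800i → escape time 6
(row=1, col=3): c = -0.1200 + -0.3800i → escape time 6
(row=1, col=4): c = 0.2500 + -0.3800i → escape time 6
(row=1, col=5): c = 0.6200 + -0.3800i → escape time 4
(row=2, col=0): c = -1.2300 + -0.7800i → escape time 3
(row=2, col=1): c = -0.8600 + -0.7800i → escape time 4
(row=2, col=2): c = -0.4900 + -0.7800i → escape time 6
(row=2, col=3): c = -0.1200 + -0.7800i → escape time 6
(row=2, col=4): c = 0.2500 + -0.7800i → escape time 5
(row=2, col=5): c = 0.6200 + -0.7800i → escape time 3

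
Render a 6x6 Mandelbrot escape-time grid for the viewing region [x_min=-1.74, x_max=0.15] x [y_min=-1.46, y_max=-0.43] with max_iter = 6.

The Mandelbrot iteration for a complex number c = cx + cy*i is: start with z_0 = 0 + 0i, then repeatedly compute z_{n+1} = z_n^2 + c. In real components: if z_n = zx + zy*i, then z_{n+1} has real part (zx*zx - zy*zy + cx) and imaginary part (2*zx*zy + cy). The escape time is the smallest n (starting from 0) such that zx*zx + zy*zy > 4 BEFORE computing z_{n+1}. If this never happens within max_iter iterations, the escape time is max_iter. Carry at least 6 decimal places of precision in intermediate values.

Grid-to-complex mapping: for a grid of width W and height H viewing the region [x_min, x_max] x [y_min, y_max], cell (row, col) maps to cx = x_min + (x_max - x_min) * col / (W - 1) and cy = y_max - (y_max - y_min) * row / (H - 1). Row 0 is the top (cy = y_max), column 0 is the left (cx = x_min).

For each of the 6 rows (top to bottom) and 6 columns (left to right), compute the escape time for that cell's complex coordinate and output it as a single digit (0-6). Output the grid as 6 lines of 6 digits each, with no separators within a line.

(row=0, col=0): c = -1.7400 + -0.4300i → escape time 3
(row=0, col=1): c = -1.3620 + -0.4300i → escape time 4
(row=0, col=2): c = -0.9840 + -0.4300i → escape time 6
(row=0, col=3): c = -0.6060 + -0.4300i → escape time 6
(row=0, col=4): c = -0.2280 + -0.4300i → escape time 6
(row=0, col=5): c = 0.1500 + -0.4300i → escape time 6
(row=1, col=0): c = -1.7400 + -0.6360i → escape time 3
(row=1, col=1): c = -1.3620 + -0.6360i → escape time 3
(row=1, col=2): c = -0.9840 + -0.6360i → escape time 4
(row=1, col=3): c = -0.6060 + -0.6360i → escape time 6
(row=1, col=4): c = -0.2280 + -0.6360i → escape time 6
(row=1, col=5): c = 0.1500 + -0.6360i → escape time 6
(row=2, col=0): c = -1.7400 + -0.8420i → escape time 2
(row=2, col=1): c = -1.3620 + -0.8420i → escape time 3
(row=2, col=2): c = -0.9840 + -0.8420i → escape time 3
(row=2, col=3): c = -0.6060 + -0.8420i → escape time 4
(row=2, col=4): c = -0.2280 + -0.8420i → escape time 6
(row=2, col=5): c = 0.1500 + -0.8420i → escape time 5
(row=3, col=0): c = -1.7400 + -1.0480i → escape time 1
(row=3, col=1): c = -1.3620 + -1.0480i → escape time 3
(row=3, col=2): c = -0.9840 + -1.0480i → escape time 3
(row=3, col=3): c = -0.6060 + -1.0480i → escape time 4
(row=3, col=4): c = -0.2280 + -1.0480i → escape time 6
(row=3, col=5): c = 0.1500 + -1.0480i → escape time 4
(row=4, col=0): c = -1.7400 + -1.2540i → escape time 1
(row=4, col=1): c = -1.3620 + -1.2540i → escape time 2
(row=4, col=2): c = -0.9840 + -1.2540i → escape time 3
(row=4, col=3): c = -0.6060 + -1.2540i → escape time 3
(row=4, col=4): c = -0.2280 + -1.2540i → escape time 3
(row=4, col=5): c = 0.1500 + -1.2540i → escape time 2
(row=5, col=0): c = -1.7400 + -1.4600i → escape time 1
(row=5, col=1): c = -1.3620 + -1.4600i → escape time 2
(row=5, col=2): c = -0.9840 + -1.4600i → escape time 2
(row=5, col=3): c = -0.6060 + -1.4600i → escape time 2
(row=5, col=4): c = -0.2280 + -1.4600i → escape time 2
(row=5, col=5): c = 0.1500 + -1.4600i → escape time 2

Answer: 346666
334666
233465
133464
123332
122222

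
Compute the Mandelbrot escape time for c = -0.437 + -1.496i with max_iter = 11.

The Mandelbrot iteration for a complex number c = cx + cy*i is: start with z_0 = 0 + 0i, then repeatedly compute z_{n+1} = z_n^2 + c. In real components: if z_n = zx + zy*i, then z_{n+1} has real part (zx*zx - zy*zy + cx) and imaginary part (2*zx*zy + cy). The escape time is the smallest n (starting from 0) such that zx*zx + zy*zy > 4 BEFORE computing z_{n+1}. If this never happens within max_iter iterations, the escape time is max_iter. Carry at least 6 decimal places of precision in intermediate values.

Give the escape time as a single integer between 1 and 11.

Answer: 2

Derivation:
z_0 = 0 + 0i, c = -0.4370 + -1.4960i
Iter 1: z = -0.4370 + -1.4960i, |z|^2 = 2.4290
Iter 2: z = -2.4840 + -0.1885i, |z|^2 = 6.2060
Escaped at iteration 2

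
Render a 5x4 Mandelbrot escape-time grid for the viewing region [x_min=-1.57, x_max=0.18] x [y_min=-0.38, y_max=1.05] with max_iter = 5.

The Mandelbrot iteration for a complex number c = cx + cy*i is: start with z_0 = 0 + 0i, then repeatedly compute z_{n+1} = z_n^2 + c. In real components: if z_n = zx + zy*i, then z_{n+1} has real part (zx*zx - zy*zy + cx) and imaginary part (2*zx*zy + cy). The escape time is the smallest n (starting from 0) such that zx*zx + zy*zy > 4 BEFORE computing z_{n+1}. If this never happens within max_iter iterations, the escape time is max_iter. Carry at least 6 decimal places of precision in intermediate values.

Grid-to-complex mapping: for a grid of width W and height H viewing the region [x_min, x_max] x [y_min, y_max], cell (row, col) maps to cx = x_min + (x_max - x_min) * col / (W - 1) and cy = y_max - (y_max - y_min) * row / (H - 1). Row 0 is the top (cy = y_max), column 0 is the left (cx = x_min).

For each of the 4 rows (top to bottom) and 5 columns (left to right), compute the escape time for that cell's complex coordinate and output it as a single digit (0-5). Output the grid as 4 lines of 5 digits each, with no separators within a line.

Answer: 23354
34555
55555
45555

Derivation:
(row=0, col=0): c = -1.5700 + 1.0500i → escape time 2
(row=0, col=1): c = -1.1325 + 1.0500i → escape time 3
(row=0, col=2): c = -0.6950 + 1.0500i → escape time 3
(row=0, col=3): c = -0.2575 + 1.0500i → escape time 5
(row=0, col=4): c = 0.1800 + 1.0500i → escape time 4
(row=1, col=0): c = -1.5700 + 0.5733i → escape time 3
(row=1, col=1): c = -1.1325 + 0.5733i → escape time 4
(row=1, col=2): c = -0.6950 + 0.5733i → escape time 5
(row=1, col=3): c = -0.2575 + 0.5733i → escape time 5
(row=1, col=4): c = 0.1800 + 0.5733i → escape time 5
(row=2, col=0): c = -1.5700 + 0.0967i → escape time 5
(row=2, col=1): c = -1.1325 + 0.0967i → escape time 5
(row=2, col=2): c = -0.6950 + 0.0967i → escape time 5
(row=2, col=3): c = -0.2575 + 0.0967i → escape time 5
(row=2, col=4): c = 0.1800 + 0.0967i → escape time 5
(row=3, col=0): c = -1.5700 + -0.3800i → escape time 4
(row=3, col=1): c = -1.1325 + -0.3800i → escape time 5
(row=3, col=2): c = -0.6950 + -0.3800i → escape time 5
(row=3, col=3): c = -0.2575 + -0.3800i → escape time 5
(row=3, col=4): c = 0.1800 + -0.3800i → escape time 5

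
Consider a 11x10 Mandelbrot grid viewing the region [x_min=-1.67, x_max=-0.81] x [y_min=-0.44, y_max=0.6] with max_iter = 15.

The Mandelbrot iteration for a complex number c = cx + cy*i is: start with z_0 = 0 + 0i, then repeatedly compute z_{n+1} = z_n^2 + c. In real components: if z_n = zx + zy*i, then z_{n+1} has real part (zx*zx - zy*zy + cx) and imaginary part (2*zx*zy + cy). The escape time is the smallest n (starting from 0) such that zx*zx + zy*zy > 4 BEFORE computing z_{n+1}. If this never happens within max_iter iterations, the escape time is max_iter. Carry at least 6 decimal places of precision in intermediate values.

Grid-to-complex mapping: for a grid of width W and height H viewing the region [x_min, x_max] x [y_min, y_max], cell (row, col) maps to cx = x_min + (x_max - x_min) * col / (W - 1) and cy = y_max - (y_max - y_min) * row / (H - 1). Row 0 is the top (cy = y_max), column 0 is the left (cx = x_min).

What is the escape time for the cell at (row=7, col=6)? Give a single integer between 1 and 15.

z_0 = 0 + 0i, c = -1.1540 + -0.2089i
Iter 1: z = -1.1540 + -0.2089i, |z|^2 = 1.3754
Iter 2: z = 0.1341 + 0.2732i, |z|^2 = 0.0926
Iter 3: z = -1.2107 + -0.1356i, |z|^2 = 1.4841
Iter 4: z = 0.2933 + 0.1195i, |z|^2 = 0.1003
Iter 5: z = -1.0822 + -0.1388i, |z|^2 = 1.1905
Iter 6: z = -0.0020 + 0.0915i, |z|^2 = 0.0084
Iter 7: z = -1.1624 + -0.2093i, |z|^2 = 1.3949
Iter 8: z = 0.1533 + 0.2776i, |z|^2 = 0.1006
Iter 9: z = -1.2076 + -0.1238i, |z|^2 = 1.4735
Iter 10: z = 0.2889 + 0.0900i, |z|^2 = 0.0915
Iter 11: z = -1.0787 + -0.1569i, |z|^2 = 1.1881
Iter 12: z = -0.0151 + 0.1295i, |z|^2 = 0.0170
Iter 13: z = -1.1706 + -0.2128i, |z|^2 = 1.4155
Iter 14: z = 0.1709 + 0.2893i, |z|^2 = 0.1129

Answer: 15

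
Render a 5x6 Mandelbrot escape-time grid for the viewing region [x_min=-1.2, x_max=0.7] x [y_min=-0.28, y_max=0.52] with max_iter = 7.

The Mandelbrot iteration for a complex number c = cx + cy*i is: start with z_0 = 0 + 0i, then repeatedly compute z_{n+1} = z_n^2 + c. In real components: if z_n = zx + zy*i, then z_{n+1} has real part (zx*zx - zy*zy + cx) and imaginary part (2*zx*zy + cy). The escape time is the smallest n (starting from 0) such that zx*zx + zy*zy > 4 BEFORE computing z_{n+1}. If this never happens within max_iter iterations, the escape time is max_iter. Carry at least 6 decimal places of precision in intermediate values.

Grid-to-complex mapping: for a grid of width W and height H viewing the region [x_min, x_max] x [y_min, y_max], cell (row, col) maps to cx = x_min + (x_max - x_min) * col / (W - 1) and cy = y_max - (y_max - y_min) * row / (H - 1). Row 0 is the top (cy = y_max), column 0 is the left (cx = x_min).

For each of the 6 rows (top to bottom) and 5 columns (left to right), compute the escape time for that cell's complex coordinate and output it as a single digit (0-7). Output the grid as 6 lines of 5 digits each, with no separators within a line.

Answer: 46773
77773
77773
77773
77773
77773

Derivation:
(row=0, col=0): c = -1.2000 + 0.5200i → escape time 4
(row=0, col=1): c = -0.7250 + 0.5200i → escape time 6
(row=0, col=2): c = -0.2500 + 0.5200i → escape time 7
(row=0, col=3): c = 0.2250 + 0.5200i → escape time 7
(row=0, col=4): c = 0.7000 + 0.5200i → escape time 3
(row=1, col=0): c = -1.2000 + 0.3600i → escape time 7
(row=1, col=1): c = -0.7250 + 0.3600i → escape time 7
(row=1, col=2): c = -0.2500 + 0.3600i → escape time 7
(row=1, col=3): c = 0.2250 + 0.3600i → escape time 7
(row=1, col=4): c = 0.7000 + 0.3600i → escape time 3
(row=2, col=0): c = -1.2000 + 0.2000i → escape time 7
(row=2, col=1): c = -0.7250 + 0.2000i → escape time 7
(row=2, col=2): c = -0.2500 + 0.2000i → escape time 7
(row=2, col=3): c = 0.2250 + 0.2000i → escape time 7
(row=2, col=4): c = 0.7000 + 0.2000i → escape time 3
(row=3, col=0): c = -1.2000 + 0.0400i → escape time 7
(row=3, col=1): c = -0.7250 + 0.0400i → escape time 7
(row=3, col=2): c = -0.2500 + 0.0400i → escape time 7
(row=3, col=3): c = 0.2250 + 0.0400i → escape time 7
(row=3, col=4): c = 0.7000 + 0.0400i → escape time 3
(row=4, col=0): c = -1.2000 + -0.1200i → escape time 7
(row=4, col=1): c = -0.7250 + -0.1200i → escape time 7
(row=4, col=2): c = -0.2500 + -0.1200i → escape time 7
(row=4, col=3): c = 0.2250 + -0.1200i → escape time 7
(row=4, col=4): c = 0.7000 + -0.1200i → escape time 3
(row=5, col=0): c = -1.2000 + -0.2800i → escape time 7
(row=5, col=1): c = -0.7250 + -0.2800i → escape time 7
(row=5, col=2): c = -0.2500 + -0.2800i → escape time 7
(row=5, col=3): c = 0.2250 + -0.2800i → escape time 7
(row=5, col=4): c = 0.7000 + -0.2800i → escape time 3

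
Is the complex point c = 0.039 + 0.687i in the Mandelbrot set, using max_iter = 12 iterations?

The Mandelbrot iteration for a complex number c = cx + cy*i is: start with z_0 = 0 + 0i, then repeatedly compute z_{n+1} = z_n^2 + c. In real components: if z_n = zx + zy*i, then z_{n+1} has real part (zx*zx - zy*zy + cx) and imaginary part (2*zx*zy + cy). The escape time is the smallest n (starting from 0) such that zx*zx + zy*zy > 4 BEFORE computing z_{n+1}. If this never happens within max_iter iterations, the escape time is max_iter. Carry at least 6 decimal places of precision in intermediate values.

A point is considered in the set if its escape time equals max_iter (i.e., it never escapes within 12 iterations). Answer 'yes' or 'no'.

z_0 = 0 + 0i, c = 0.0390 + 0.6870i
Iter 1: z = 0.0390 + 0.6870i, |z|^2 = 0.4735
Iter 2: z = -0.4314 + 0.7406i, |z|^2 = 0.7346
Iter 3: z = -0.3233 + 0.0480i, |z|^2 = 0.1068
Iter 4: z = 0.1412 + 0.6560i, |z|^2 = 0.4503
Iter 5: z = -0.3714 + 0.8723i, |z|^2 = 0.8988
Iter 6: z = -0.5840 + 0.0391i, |z|^2 = 0.3426
Iter 7: z = 0.3785 + 0.6413i, |z|^2 = 0.5546
Iter 8: z = -0.2290 + 1.1725i, |z|^2 = 1.4272
Iter 9: z = -1.2833 + 0.1499i, |z|^2 = 1.6694
Iter 10: z = 1.6634 + 0.3023i, |z|^2 = 2.8584
Iter 11: z = 2.7146 + 1.6928i, |z|^2 = 10.2347
Escaped at iteration 11

Answer: no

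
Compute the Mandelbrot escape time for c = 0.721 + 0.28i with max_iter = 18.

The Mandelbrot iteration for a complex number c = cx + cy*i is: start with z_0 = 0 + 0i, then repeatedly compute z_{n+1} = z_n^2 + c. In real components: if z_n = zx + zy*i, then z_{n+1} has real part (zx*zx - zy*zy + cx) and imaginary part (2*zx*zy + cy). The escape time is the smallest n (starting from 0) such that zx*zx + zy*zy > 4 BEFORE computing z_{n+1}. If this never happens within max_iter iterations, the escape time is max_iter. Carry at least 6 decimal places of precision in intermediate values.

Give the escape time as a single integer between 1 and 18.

Answer: 3

Derivation:
z_0 = 0 + 0i, c = 0.7210 + 0.2800i
Iter 1: z = 0.7210 + 0.2800i, |z|^2 = 0.5982
Iter 2: z = 1.1624 + 0.6838i, |z|^2 = 1.8188
Iter 3: z = 1.6047 + 1.8697i, |z|^2 = 6.0708
Escaped at iteration 3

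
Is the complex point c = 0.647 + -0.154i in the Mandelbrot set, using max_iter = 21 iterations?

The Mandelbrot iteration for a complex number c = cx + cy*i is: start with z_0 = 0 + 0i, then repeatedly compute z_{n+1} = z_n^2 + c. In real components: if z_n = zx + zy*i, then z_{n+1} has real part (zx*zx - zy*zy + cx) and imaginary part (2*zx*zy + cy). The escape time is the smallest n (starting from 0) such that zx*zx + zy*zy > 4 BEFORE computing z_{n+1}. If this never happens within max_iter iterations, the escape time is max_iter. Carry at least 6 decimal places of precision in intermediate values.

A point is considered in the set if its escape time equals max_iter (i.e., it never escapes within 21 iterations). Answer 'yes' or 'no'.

z_0 = 0 + 0i, c = 0.6470 + -0.1540i
Iter 1: z = 0.6470 + -0.1540i, |z|^2 = 0.4423
Iter 2: z = 1.0419 + -0.3533i, |z|^2 = 1.2103
Iter 3: z = 1.6077 + -0.8902i, |z|^2 = 3.3772
Iter 4: z = 2.4394 + -3.0163i, |z|^2 = 15.0487
Escaped at iteration 4

Answer: no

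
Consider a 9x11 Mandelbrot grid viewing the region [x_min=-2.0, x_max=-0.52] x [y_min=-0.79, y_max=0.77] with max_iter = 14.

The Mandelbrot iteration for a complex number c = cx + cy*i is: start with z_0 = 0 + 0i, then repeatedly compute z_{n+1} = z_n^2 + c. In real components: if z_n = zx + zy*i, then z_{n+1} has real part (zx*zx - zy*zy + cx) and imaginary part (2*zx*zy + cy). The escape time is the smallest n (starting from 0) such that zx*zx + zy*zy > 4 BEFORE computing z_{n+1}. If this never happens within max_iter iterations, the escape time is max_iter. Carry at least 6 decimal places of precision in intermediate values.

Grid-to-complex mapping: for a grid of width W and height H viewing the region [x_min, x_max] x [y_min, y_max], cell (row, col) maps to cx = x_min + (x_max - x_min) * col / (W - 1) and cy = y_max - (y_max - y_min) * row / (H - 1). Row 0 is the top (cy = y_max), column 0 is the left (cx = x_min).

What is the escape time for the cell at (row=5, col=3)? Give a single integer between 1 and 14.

Answer: 14

Derivation:
z_0 = 0 + 0i, c = -1.4450 + -0.0100i
Iter 1: z = -1.4450 + -0.0100i, |z|^2 = 2.0881
Iter 2: z = 0.6429 + 0.0189i, |z|^2 = 0.4137
Iter 3: z = -1.0320 + 0.0143i, |z|^2 = 1.0652
Iter 4: z = -0.3802 + -0.0395i, |z|^2 = 0.1461
Iter 5: z = -1.3020 + 0.0200i, |z|^2 = 1.6957
Iter 6: z = 0.2499 + -0.0622i, |z|^2 = 0.0663
Iter 7: z = -1.3864 + -0.0411i, |z|^2 = 1.9239
Iter 8: z = 0.4755 + 0.1039i, |z|^2 = 0.2369
Iter 9: z = -1.2297 + 0.0888i, |z|^2 = 1.5201
Iter 10: z = 0.0593 + -0.2285i, |z|^2 = 0.0557
Iter 11: z = -1.4937 + -0.0371i, |z|^2 = 2.2325
Iter 12: z = 0.7848 + 0.1008i, |z|^2 = 0.6260
Iter 13: z = -0.8393 + 0.1482i, |z|^2 = 0.7264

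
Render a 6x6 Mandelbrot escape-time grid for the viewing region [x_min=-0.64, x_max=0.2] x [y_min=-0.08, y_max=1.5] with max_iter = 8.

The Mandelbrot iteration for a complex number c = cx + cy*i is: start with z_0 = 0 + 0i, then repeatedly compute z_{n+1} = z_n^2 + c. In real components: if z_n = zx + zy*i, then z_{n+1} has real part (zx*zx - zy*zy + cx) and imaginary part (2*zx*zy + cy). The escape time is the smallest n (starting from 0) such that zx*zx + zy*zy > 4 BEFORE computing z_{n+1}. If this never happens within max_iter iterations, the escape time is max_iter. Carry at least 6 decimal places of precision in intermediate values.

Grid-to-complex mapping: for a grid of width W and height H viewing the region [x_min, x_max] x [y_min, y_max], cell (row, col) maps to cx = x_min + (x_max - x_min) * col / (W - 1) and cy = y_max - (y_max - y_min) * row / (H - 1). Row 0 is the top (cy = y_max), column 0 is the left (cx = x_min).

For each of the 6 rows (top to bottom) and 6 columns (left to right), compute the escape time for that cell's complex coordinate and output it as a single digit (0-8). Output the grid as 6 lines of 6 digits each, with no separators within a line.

Answer: 222222
333332
457885
888888
888888
888888

Derivation:
(row=0, col=0): c = -0.6400 + 1.5000i → escape time 2
(row=0, col=1): c = -0.4720 + 1.5000i → escape time 2
(row=0, col=2): c = -0.3040 + 1.5000i → escape time 2
(row=0, col=3): c = -0.1360 + 1.5000i → escape time 2
(row=0, col=4): c = 0.0320 + 1.5000i → escape time 2
(row=0, col=5): c = 0.2000 + 1.5000i → escape time 2
(row=1, col=0): c = -0.6400 + 1.1840i → escape time 3
(row=1, col=1): c = -0.4720 + 1.1840i → escape time 3
(row=1, col=2): c = -0.3040 + 1.1840i → escape time 3
(row=1, col=3): c = -0.1360 + 1.1840i → escape time 3
(row=1, col=4): c = 0.0320 + 1.1840i → escape time 3
(row=1, col=5): c = 0.2000 + 1.1840i → escape time 2
(row=2, col=0): c = -0.6400 + 0.8680i → escape time 4
(row=2, col=1): c = -0.4720 + 0.8680i → escape time 5
(row=2, col=2): c = -0.3040 + 0.8680i → escape time 7
(row=2, col=3): c = -0.1360 + 0.8680i → escape time 8
(row=2, col=4): c = 0.0320 + 0.8680i → escape time 8
(row=2, col=5): c = 0.2000 + 0.8680i → escape time 5
(row=3, col=0): c = -0.6400 + 0.5520i → escape time 8
(row=3, col=1): c = -0.4720 + 0.5520i → escape time 8
(row=3, col=2): c = -0.3040 + 0.5520i → escape time 8
(row=3, col=3): c = -0.1360 + 0.5520i → escape time 8
(row=3, col=4): c = 0.0320 + 0.5520i → escape time 8
(row=3, col=5): c = 0.2000 + 0.5520i → escape time 8
(row=4, col=0): c = -0.6400 + 0.2360i → escape time 8
(row=4, col=1): c = -0.4720 + 0.2360i → escape time 8
(row=4, col=2): c = -0.3040 + 0.2360i → escape time 8
(row=4, col=3): c = -0.1360 + 0.2360i → escape time 8
(row=4, col=4): c = 0.0320 + 0.2360i → escape time 8
(row=4, col=5): c = 0.2000 + 0.2360i → escape time 8
(row=5, col=0): c = -0.6400 + -0.0800i → escape time 8
(row=5, col=1): c = -0.4720 + -0.0800i → escape time 8
(row=5, col=2): c = -0.3040 + -0.0800i → escape time 8
(row=5, col=3): c = -0.1360 + -0.0800i → escape time 8
(row=5, col=4): c = 0.0320 + -0.0800i → escape time 8
(row=5, col=5): c = 0.2000 + -0.0800i → escape time 8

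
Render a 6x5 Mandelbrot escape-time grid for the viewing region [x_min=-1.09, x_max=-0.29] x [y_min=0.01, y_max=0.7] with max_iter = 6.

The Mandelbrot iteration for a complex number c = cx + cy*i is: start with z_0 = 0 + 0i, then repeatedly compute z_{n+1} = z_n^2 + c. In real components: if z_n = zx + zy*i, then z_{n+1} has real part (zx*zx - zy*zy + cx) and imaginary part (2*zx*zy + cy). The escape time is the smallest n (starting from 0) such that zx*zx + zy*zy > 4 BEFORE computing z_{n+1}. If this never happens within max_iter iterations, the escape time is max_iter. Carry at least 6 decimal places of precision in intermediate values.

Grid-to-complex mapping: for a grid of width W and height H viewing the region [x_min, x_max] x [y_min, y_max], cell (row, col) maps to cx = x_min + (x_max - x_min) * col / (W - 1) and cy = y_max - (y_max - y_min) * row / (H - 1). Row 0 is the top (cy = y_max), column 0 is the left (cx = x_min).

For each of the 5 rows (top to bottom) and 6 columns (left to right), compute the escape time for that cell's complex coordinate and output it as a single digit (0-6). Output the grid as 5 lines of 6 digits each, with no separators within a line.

Answer: 344666
556666
666666
666666
666666

Derivation:
(row=0, col=0): c = -1.0900 + 0.7000i → escape time 3
(row=0, col=1): c = -0.9300 + 0.7000i → escape time 4
(row=0, col=2): c = -0.7700 + 0.7000i → escape time 4
(row=0, col=3): c = -0.6100 + 0.7000i → escape time 6
(row=0, col=4): c = -0.4500 + 0.7000i → escape time 6
(row=0, col=5): c = -0.2900 + 0.7000i → escape time 6
(row=1, col=0): c = -1.0900 + 0.5275i → escape time 5
(row=1, col=1): c = -0.9300 + 0.5275i → escape time 5
(row=1, col=2): c = -0.7700 + 0.5275i → escape time 6
(row=1, col=3): c = -0.6100 + 0.5275i → escape time 6
(row=1, col=4): c = -0.4500 + 0.5275i → escape time 6
(row=1, col=5): c = -0.2900 + 0.5275i → escape time 6
(row=2, col=0): c = -1.0900 + 0.3550i → escape time 6
(row=2, col=1): c = -0.9300 + 0.3550i → escape time 6
(row=2, col=2): c = -0.7700 + 0.3550i → escape time 6
(row=2, col=3): c = -0.6100 + 0.3550i → escape time 6
(row=2, col=4): c = -0.4500 + 0.3550i → escape time 6
(row=2, col=5): c = -0.2900 + 0.3550i → escape time 6
(row=3, col=0): c = -1.0900 + 0.1825i → escape time 6
(row=3, col=1): c = -0.9300 + 0.1825i → escape time 6
(row=3, col=2): c = -0.7700 + 0.1825i → escape time 6
(row=3, col=3): c = -0.6100 + 0.1825i → escape time 6
(row=3, col=4): c = -0.4500 + 0.1825i → escape time 6
(row=3, col=5): c = -0.2900 + 0.1825i → escape time 6
(row=4, col=0): c = -1.0900 + 0.0100i → escape time 6
(row=4, col=1): c = -0.9300 + 0.0100i → escape time 6
(row=4, col=2): c = -0.7700 + 0.0100i → escape time 6
(row=4, col=3): c = -0.6100 + 0.0100i → escape time 6
(row=4, col=4): c = -0.4500 + 0.0100i → escape time 6
(row=4, col=5): c = -0.2900 + 0.0100i → escape time 6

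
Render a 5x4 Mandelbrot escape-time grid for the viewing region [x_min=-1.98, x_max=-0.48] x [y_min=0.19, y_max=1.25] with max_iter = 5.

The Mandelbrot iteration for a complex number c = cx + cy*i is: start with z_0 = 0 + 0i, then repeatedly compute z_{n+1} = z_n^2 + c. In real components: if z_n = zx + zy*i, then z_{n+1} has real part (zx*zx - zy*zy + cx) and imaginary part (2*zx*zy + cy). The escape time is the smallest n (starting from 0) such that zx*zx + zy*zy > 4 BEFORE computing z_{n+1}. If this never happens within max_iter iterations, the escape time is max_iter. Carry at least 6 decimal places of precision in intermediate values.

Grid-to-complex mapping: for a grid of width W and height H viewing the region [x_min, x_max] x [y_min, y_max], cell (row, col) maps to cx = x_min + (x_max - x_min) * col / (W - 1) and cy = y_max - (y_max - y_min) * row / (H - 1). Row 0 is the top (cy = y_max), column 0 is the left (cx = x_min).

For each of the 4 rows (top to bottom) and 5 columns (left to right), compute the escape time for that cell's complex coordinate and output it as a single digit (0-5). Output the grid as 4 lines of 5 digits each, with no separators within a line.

Answer: 11233
13334
13455
35555

Derivation:
(row=0, col=0): c = -1.9800 + 1.2500i → escape time 1
(row=0, col=1): c = -1.6050 + 1.2500i → escape time 1
(row=0, col=2): c = -1.2300 + 1.2500i → escape time 2
(row=0, col=3): c = -0.8550 + 1.2500i → escape time 3
(row=0, col=4): c = -0.4800 + 1.2500i → escape time 3
(row=1, col=0): c = -1.9800 + 0.8967i → escape time 1
(row=1, col=1): c = -1.6050 + 0.8967i → escape time 3
(row=1, col=2): c = -1.2300 + 0.8967i → escape time 3
(row=1, col=3): c = -0.8550 + 0.8967i → escape time 3
(row=1, col=4): c = -0.4800 + 0.8967i → escape time 4
(row=2, col=0): c = -1.9800 + 0.5433i → escape time 1
(row=2, col=1): c = -1.6050 + 0.5433i → escape time 3
(row=2, col=2): c = -1.2300 + 0.5433i → escape time 4
(row=2, col=3): c = -0.8550 + 0.5433i → escape time 5
(row=2, col=4): c = -0.4800 + 0.5433i → escape time 5
(row=3, col=0): c = -1.9800 + 0.1900i → escape time 3
(row=3, col=1): c = -1.6050 + 0.1900i → escape time 5
(row=3, col=2): c = -1.2300 + 0.1900i → escape time 5
(row=3, col=3): c = -0.8550 + 0.1900i → escape time 5
(row=3, col=4): c = -0.4800 + 0.1900i → escape time 5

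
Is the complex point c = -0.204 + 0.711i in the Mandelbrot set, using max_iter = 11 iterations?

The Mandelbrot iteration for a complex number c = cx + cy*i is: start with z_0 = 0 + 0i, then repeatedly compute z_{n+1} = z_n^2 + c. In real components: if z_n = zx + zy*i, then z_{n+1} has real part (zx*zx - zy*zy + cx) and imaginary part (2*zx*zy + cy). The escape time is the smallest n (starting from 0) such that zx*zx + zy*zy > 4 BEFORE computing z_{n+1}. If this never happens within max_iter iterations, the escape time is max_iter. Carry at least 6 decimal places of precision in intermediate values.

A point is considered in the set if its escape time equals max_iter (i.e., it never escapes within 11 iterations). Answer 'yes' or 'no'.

Answer: yes

Derivation:
z_0 = 0 + 0i, c = -0.2040 + 0.7110i
Iter 1: z = -0.2040 + 0.7110i, |z|^2 = 0.5471
Iter 2: z = -0.6679 + 0.4209i, |z|^2 = 0.6233
Iter 3: z = 0.0649 + 0.1487i, |z|^2 = 0.0263
Iter 4: z = -0.2219 + 0.7303i, |z|^2 = 0.5826
Iter 5: z = -0.6881 + 0.3869i, |z|^2 = 0.6232
Iter 6: z = 0.1198 + 0.1786i, |z|^2 = 0.0462
Iter 7: z = -0.2215 + 0.7538i, |z|^2 = 0.6173
Iter 8: z = -0.7231 + 0.3770i, |z|^2 = 0.6651
Iter 9: z = 0.1768 + 0.1657i, |z|^2 = 0.0587
Iter 10: z = -0.2002 + 0.7696i, |z|^2 = 0.6324
Did not escape in 11 iterations → in set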